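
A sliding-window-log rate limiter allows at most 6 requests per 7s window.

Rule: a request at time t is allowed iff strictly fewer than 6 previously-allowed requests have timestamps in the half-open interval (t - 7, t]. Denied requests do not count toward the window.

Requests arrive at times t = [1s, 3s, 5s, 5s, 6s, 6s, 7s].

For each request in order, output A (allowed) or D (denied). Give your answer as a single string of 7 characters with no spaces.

Tracking allowed requests in the window:
  req#1 t=1s: ALLOW
  req#2 t=3s: ALLOW
  req#3 t=5s: ALLOW
  req#4 t=5s: ALLOW
  req#5 t=6s: ALLOW
  req#6 t=6s: ALLOW
  req#7 t=7s: DENY

Answer: AAAAAAD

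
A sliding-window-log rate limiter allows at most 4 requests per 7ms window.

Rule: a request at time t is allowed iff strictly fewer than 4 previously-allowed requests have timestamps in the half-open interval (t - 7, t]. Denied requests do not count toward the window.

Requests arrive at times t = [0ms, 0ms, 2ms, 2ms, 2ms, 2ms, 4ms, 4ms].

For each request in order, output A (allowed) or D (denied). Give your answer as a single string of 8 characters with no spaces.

Answer: AAAADDDD

Derivation:
Tracking allowed requests in the window:
  req#1 t=0ms: ALLOW
  req#2 t=0ms: ALLOW
  req#3 t=2ms: ALLOW
  req#4 t=2ms: ALLOW
  req#5 t=2ms: DENY
  req#6 t=2ms: DENY
  req#7 t=4ms: DENY
  req#8 t=4ms: DENY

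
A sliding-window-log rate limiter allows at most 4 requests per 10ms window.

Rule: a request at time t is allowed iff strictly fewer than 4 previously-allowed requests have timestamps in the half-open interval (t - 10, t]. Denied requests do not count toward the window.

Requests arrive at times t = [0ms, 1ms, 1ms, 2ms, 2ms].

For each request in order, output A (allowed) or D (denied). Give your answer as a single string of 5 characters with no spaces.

Answer: AAAAD

Derivation:
Tracking allowed requests in the window:
  req#1 t=0ms: ALLOW
  req#2 t=1ms: ALLOW
  req#3 t=1ms: ALLOW
  req#4 t=2ms: ALLOW
  req#5 t=2ms: DENY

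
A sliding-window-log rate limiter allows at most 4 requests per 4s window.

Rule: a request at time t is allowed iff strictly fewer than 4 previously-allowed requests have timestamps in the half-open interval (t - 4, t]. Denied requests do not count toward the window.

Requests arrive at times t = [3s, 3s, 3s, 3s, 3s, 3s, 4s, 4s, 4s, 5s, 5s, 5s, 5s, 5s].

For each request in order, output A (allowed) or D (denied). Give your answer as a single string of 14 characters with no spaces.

Tracking allowed requests in the window:
  req#1 t=3s: ALLOW
  req#2 t=3s: ALLOW
  req#3 t=3s: ALLOW
  req#4 t=3s: ALLOW
  req#5 t=3s: DENY
  req#6 t=3s: DENY
  req#7 t=4s: DENY
  req#8 t=4s: DENY
  req#9 t=4s: DENY
  req#10 t=5s: DENY
  req#11 t=5s: DENY
  req#12 t=5s: DENY
  req#13 t=5s: DENY
  req#14 t=5s: DENY

Answer: AAAADDDDDDDDDD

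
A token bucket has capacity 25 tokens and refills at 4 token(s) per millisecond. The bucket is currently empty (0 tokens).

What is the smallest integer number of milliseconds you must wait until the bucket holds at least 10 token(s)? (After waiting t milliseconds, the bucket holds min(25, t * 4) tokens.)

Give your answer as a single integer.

Answer: 3

Derivation:
Need t * 4 >= 10, so t >= 10/4.
Smallest integer t = ceil(10/4) = 3.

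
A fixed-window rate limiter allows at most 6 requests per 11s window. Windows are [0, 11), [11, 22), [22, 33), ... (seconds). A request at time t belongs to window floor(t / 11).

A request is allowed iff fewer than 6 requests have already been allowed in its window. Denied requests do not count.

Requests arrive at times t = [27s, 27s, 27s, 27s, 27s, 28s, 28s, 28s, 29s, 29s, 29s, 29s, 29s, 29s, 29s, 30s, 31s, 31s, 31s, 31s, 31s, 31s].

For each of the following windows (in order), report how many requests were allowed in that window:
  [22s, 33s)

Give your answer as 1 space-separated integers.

Processing requests:
  req#1 t=27s (window 2): ALLOW
  req#2 t=27s (window 2): ALLOW
  req#3 t=27s (window 2): ALLOW
  req#4 t=27s (window 2): ALLOW
  req#5 t=27s (window 2): ALLOW
  req#6 t=28s (window 2): ALLOW
  req#7 t=28s (window 2): DENY
  req#8 t=28s (window 2): DENY
  req#9 t=29s (window 2): DENY
  req#10 t=29s (window 2): DENY
  req#11 t=29s (window 2): DENY
  req#12 t=29s (window 2): DENY
  req#13 t=29s (window 2): DENY
  req#14 t=29s (window 2): DENY
  req#15 t=29s (window 2): DENY
  req#16 t=30s (window 2): DENY
  req#17 t=31s (window 2): DENY
  req#18 t=31s (window 2): DENY
  req#19 t=31s (window 2): DENY
  req#20 t=31s (window 2): DENY
  req#21 t=31s (window 2): DENY
  req#22 t=31s (window 2): DENY

Allowed counts by window: 6

Answer: 6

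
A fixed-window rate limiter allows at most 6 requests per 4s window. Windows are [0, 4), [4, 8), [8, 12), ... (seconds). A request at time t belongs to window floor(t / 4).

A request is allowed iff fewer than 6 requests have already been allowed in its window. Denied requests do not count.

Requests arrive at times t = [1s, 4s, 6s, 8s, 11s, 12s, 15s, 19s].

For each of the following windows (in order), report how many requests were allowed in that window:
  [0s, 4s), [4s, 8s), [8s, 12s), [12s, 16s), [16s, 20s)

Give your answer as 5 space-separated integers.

Answer: 1 2 2 2 1

Derivation:
Processing requests:
  req#1 t=1s (window 0): ALLOW
  req#2 t=4s (window 1): ALLOW
  req#3 t=6s (window 1): ALLOW
  req#4 t=8s (window 2): ALLOW
  req#5 t=11s (window 2): ALLOW
  req#6 t=12s (window 3): ALLOW
  req#7 t=15s (window 3): ALLOW
  req#8 t=19s (window 4): ALLOW

Allowed counts by window: 1 2 2 2 1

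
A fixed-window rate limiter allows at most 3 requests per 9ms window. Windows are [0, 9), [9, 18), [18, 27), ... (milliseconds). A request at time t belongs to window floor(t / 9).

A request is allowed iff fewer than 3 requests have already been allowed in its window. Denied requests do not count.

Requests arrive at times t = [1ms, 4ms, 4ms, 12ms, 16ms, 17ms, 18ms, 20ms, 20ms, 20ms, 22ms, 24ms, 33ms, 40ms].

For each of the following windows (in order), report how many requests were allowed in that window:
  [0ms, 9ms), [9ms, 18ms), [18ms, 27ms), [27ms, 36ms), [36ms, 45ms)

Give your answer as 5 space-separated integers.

Answer: 3 3 3 1 1

Derivation:
Processing requests:
  req#1 t=1ms (window 0): ALLOW
  req#2 t=4ms (window 0): ALLOW
  req#3 t=4ms (window 0): ALLOW
  req#4 t=12ms (window 1): ALLOW
  req#5 t=16ms (window 1): ALLOW
  req#6 t=17ms (window 1): ALLOW
  req#7 t=18ms (window 2): ALLOW
  req#8 t=20ms (window 2): ALLOW
  req#9 t=20ms (window 2): ALLOW
  req#10 t=20ms (window 2): DENY
  req#11 t=22ms (window 2): DENY
  req#12 t=24ms (window 2): DENY
  req#13 t=33ms (window 3): ALLOW
  req#14 t=40ms (window 4): ALLOW

Allowed counts by window: 3 3 3 1 1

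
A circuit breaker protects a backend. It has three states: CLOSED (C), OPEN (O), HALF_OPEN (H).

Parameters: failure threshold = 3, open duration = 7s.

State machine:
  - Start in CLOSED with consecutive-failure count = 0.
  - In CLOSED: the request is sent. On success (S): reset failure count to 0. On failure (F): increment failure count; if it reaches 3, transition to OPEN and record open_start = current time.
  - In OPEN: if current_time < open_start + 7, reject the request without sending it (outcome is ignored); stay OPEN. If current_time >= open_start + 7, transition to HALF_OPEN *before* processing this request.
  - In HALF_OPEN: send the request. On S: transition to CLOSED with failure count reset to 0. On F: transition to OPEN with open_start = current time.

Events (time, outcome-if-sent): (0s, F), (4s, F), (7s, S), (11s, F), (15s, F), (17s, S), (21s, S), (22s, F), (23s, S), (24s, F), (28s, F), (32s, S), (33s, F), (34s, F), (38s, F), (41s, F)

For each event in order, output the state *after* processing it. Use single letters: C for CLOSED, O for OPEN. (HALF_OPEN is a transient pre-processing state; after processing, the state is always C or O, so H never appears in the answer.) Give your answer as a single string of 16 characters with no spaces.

State after each event:
  event#1 t=0s outcome=F: state=CLOSED
  event#2 t=4s outcome=F: state=CLOSED
  event#3 t=7s outcome=S: state=CLOSED
  event#4 t=11s outcome=F: state=CLOSED
  event#5 t=15s outcome=F: state=CLOSED
  event#6 t=17s outcome=S: state=CLOSED
  event#7 t=21s outcome=S: state=CLOSED
  event#8 t=22s outcome=F: state=CLOSED
  event#9 t=23s outcome=S: state=CLOSED
  event#10 t=24s outcome=F: state=CLOSED
  event#11 t=28s outcome=F: state=CLOSED
  event#12 t=32s outcome=S: state=CLOSED
  event#13 t=33s outcome=F: state=CLOSED
  event#14 t=34s outcome=F: state=CLOSED
  event#15 t=38s outcome=F: state=OPEN
  event#16 t=41s outcome=F: state=OPEN

Answer: CCCCCCCCCCCCCCOO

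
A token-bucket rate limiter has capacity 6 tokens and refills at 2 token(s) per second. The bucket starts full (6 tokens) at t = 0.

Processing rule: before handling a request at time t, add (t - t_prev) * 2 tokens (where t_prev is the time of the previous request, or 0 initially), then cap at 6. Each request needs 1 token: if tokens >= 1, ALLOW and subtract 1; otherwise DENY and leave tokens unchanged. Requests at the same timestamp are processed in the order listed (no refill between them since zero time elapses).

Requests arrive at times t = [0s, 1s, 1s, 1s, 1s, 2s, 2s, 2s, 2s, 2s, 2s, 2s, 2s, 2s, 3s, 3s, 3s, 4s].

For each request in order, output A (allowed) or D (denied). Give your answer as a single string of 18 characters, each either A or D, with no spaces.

Answer: AAAAAAAAADDDDDAADA

Derivation:
Simulating step by step:
  req#1 t=0s: ALLOW
  req#2 t=1s: ALLOW
  req#3 t=1s: ALLOW
  req#4 t=1s: ALLOW
  req#5 t=1s: ALLOW
  req#6 t=2s: ALLOW
  req#7 t=2s: ALLOW
  req#8 t=2s: ALLOW
  req#9 t=2s: ALLOW
  req#10 t=2s: DENY
  req#11 t=2s: DENY
  req#12 t=2s: DENY
  req#13 t=2s: DENY
  req#14 t=2s: DENY
  req#15 t=3s: ALLOW
  req#16 t=3s: ALLOW
  req#17 t=3s: DENY
  req#18 t=4s: ALLOW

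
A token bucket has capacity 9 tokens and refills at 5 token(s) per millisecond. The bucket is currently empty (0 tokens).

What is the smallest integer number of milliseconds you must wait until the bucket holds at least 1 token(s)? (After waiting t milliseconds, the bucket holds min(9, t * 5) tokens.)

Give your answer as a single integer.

Need t * 5 >= 1, so t >= 1/5.
Smallest integer t = ceil(1/5) = 1.

Answer: 1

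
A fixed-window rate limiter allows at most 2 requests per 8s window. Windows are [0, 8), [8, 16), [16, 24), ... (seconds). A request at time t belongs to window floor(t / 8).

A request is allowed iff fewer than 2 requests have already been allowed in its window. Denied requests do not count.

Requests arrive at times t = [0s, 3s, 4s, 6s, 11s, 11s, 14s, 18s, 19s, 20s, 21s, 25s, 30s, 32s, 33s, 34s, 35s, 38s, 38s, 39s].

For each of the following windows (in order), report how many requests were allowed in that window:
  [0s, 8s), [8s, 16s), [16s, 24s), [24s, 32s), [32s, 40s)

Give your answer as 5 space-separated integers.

Processing requests:
  req#1 t=0s (window 0): ALLOW
  req#2 t=3s (window 0): ALLOW
  req#3 t=4s (window 0): DENY
  req#4 t=6s (window 0): DENY
  req#5 t=11s (window 1): ALLOW
  req#6 t=11s (window 1): ALLOW
  req#7 t=14s (window 1): DENY
  req#8 t=18s (window 2): ALLOW
  req#9 t=19s (window 2): ALLOW
  req#10 t=20s (window 2): DENY
  req#11 t=21s (window 2): DENY
  req#12 t=25s (window 3): ALLOW
  req#13 t=30s (window 3): ALLOW
  req#14 t=32s (window 4): ALLOW
  req#15 t=33s (window 4): ALLOW
  req#16 t=34s (window 4): DENY
  req#17 t=35s (window 4): DENY
  req#18 t=38s (window 4): DENY
  req#19 t=38s (window 4): DENY
  req#20 t=39s (window 4): DENY

Allowed counts by window: 2 2 2 2 2

Answer: 2 2 2 2 2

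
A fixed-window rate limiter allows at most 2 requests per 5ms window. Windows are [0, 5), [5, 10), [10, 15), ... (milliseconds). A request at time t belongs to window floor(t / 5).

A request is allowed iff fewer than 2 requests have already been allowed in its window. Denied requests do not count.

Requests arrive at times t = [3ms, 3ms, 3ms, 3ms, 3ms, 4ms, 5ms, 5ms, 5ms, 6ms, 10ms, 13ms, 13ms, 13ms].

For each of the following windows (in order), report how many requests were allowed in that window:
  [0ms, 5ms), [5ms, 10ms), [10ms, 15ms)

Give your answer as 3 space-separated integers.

Processing requests:
  req#1 t=3ms (window 0): ALLOW
  req#2 t=3ms (window 0): ALLOW
  req#3 t=3ms (window 0): DENY
  req#4 t=3ms (window 0): DENY
  req#5 t=3ms (window 0): DENY
  req#6 t=4ms (window 0): DENY
  req#7 t=5ms (window 1): ALLOW
  req#8 t=5ms (window 1): ALLOW
  req#9 t=5ms (window 1): DENY
  req#10 t=6ms (window 1): DENY
  req#11 t=10ms (window 2): ALLOW
  req#12 t=13ms (window 2): ALLOW
  req#13 t=13ms (window 2): DENY
  req#14 t=13ms (window 2): DENY

Allowed counts by window: 2 2 2

Answer: 2 2 2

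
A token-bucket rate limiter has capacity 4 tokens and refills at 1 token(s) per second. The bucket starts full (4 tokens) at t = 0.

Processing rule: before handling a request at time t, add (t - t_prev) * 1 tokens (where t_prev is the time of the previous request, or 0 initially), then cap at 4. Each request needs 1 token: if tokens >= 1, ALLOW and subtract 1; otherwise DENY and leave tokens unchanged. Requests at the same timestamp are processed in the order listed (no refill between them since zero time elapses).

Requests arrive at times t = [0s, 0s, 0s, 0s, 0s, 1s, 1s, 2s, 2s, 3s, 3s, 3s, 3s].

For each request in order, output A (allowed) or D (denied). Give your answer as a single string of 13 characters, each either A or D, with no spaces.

Answer: AAAADADADADDD

Derivation:
Simulating step by step:
  req#1 t=0s: ALLOW
  req#2 t=0s: ALLOW
  req#3 t=0s: ALLOW
  req#4 t=0s: ALLOW
  req#5 t=0s: DENY
  req#6 t=1s: ALLOW
  req#7 t=1s: DENY
  req#8 t=2s: ALLOW
  req#9 t=2s: DENY
  req#10 t=3s: ALLOW
  req#11 t=3s: DENY
  req#12 t=3s: DENY
  req#13 t=3s: DENY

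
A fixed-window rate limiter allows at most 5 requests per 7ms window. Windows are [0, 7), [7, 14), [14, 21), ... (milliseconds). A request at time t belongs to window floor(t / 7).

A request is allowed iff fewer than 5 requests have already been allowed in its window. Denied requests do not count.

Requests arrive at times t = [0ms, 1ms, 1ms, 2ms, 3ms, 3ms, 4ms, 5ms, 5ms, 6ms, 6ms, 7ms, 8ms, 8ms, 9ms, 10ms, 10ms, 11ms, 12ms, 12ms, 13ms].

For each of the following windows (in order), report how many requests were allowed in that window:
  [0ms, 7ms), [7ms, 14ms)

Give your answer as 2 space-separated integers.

Answer: 5 5

Derivation:
Processing requests:
  req#1 t=0ms (window 0): ALLOW
  req#2 t=1ms (window 0): ALLOW
  req#3 t=1ms (window 0): ALLOW
  req#4 t=2ms (window 0): ALLOW
  req#5 t=3ms (window 0): ALLOW
  req#6 t=3ms (window 0): DENY
  req#7 t=4ms (window 0): DENY
  req#8 t=5ms (window 0): DENY
  req#9 t=5ms (window 0): DENY
  req#10 t=6ms (window 0): DENY
  req#11 t=6ms (window 0): DENY
  req#12 t=7ms (window 1): ALLOW
  req#13 t=8ms (window 1): ALLOW
  req#14 t=8ms (window 1): ALLOW
  req#15 t=9ms (window 1): ALLOW
  req#16 t=10ms (window 1): ALLOW
  req#17 t=10ms (window 1): DENY
  req#18 t=11ms (window 1): DENY
  req#19 t=12ms (window 1): DENY
  req#20 t=12ms (window 1): DENY
  req#21 t=13ms (window 1): DENY

Allowed counts by window: 5 5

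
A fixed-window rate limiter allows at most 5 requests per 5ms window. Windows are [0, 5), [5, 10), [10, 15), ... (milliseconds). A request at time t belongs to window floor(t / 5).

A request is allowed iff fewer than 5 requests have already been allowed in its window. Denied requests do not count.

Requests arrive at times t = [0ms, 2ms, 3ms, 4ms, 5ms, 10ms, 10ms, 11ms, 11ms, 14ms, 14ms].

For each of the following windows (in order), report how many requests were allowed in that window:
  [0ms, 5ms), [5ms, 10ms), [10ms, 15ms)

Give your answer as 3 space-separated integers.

Processing requests:
  req#1 t=0ms (window 0): ALLOW
  req#2 t=2ms (window 0): ALLOW
  req#3 t=3ms (window 0): ALLOW
  req#4 t=4ms (window 0): ALLOW
  req#5 t=5ms (window 1): ALLOW
  req#6 t=10ms (window 2): ALLOW
  req#7 t=10ms (window 2): ALLOW
  req#8 t=11ms (window 2): ALLOW
  req#9 t=11ms (window 2): ALLOW
  req#10 t=14ms (window 2): ALLOW
  req#11 t=14ms (window 2): DENY

Allowed counts by window: 4 1 5

Answer: 4 1 5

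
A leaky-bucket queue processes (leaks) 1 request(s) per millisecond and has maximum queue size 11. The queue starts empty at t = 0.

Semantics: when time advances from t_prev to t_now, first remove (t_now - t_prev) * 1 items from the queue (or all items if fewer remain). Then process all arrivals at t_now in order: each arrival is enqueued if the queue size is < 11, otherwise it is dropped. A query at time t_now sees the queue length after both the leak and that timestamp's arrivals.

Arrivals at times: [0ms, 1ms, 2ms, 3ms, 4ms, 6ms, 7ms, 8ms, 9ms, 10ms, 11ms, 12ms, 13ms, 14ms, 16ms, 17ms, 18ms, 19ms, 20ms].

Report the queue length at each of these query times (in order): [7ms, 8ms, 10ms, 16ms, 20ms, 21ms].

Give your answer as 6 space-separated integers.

Queue lengths at query times:
  query t=7ms: backlog = 1
  query t=8ms: backlog = 1
  query t=10ms: backlog = 1
  query t=16ms: backlog = 1
  query t=20ms: backlog = 1
  query t=21ms: backlog = 0

Answer: 1 1 1 1 1 0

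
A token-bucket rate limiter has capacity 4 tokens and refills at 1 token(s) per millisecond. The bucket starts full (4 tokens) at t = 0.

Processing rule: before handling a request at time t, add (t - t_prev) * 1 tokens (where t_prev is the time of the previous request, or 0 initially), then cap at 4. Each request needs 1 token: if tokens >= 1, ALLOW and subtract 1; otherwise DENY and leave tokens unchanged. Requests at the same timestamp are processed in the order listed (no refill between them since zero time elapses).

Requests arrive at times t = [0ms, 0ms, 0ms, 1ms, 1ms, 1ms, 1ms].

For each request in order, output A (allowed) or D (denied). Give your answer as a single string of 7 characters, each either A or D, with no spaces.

Simulating step by step:
  req#1 t=0ms: ALLOW
  req#2 t=0ms: ALLOW
  req#3 t=0ms: ALLOW
  req#4 t=1ms: ALLOW
  req#5 t=1ms: ALLOW
  req#6 t=1ms: DENY
  req#7 t=1ms: DENY

Answer: AAAAADD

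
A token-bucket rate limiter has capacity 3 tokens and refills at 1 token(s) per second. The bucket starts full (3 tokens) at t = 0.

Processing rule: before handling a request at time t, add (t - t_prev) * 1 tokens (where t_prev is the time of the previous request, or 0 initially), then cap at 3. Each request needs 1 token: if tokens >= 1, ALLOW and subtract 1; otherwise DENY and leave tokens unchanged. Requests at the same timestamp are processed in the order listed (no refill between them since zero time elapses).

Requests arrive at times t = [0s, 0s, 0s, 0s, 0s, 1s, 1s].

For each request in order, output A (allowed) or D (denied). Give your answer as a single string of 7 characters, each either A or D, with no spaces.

Answer: AAADDAD

Derivation:
Simulating step by step:
  req#1 t=0s: ALLOW
  req#2 t=0s: ALLOW
  req#3 t=0s: ALLOW
  req#4 t=0s: DENY
  req#5 t=0s: DENY
  req#6 t=1s: ALLOW
  req#7 t=1s: DENY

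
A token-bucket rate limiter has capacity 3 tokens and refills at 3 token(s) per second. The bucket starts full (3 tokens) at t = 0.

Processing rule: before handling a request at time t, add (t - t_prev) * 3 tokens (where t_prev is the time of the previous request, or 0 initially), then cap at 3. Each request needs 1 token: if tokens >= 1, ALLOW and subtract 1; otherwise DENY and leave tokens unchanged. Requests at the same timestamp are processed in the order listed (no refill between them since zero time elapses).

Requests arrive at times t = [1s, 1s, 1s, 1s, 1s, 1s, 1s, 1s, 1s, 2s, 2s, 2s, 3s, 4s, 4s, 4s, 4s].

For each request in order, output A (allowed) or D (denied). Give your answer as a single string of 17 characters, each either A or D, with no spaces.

Simulating step by step:
  req#1 t=1s: ALLOW
  req#2 t=1s: ALLOW
  req#3 t=1s: ALLOW
  req#4 t=1s: DENY
  req#5 t=1s: DENY
  req#6 t=1s: DENY
  req#7 t=1s: DENY
  req#8 t=1s: DENY
  req#9 t=1s: DENY
  req#10 t=2s: ALLOW
  req#11 t=2s: ALLOW
  req#12 t=2s: ALLOW
  req#13 t=3s: ALLOW
  req#14 t=4s: ALLOW
  req#15 t=4s: ALLOW
  req#16 t=4s: ALLOW
  req#17 t=4s: DENY

Answer: AAADDDDDDAAAAAAAD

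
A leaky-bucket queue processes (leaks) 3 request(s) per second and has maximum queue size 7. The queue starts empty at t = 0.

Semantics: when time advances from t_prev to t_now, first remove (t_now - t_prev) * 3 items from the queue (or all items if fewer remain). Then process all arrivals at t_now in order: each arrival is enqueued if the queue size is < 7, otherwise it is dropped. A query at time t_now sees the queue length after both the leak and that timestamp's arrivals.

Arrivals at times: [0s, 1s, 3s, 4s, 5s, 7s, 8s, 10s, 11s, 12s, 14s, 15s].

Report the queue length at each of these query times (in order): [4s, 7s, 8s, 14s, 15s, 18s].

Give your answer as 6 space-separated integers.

Answer: 1 1 1 1 1 0

Derivation:
Queue lengths at query times:
  query t=4s: backlog = 1
  query t=7s: backlog = 1
  query t=8s: backlog = 1
  query t=14s: backlog = 1
  query t=15s: backlog = 1
  query t=18s: backlog = 0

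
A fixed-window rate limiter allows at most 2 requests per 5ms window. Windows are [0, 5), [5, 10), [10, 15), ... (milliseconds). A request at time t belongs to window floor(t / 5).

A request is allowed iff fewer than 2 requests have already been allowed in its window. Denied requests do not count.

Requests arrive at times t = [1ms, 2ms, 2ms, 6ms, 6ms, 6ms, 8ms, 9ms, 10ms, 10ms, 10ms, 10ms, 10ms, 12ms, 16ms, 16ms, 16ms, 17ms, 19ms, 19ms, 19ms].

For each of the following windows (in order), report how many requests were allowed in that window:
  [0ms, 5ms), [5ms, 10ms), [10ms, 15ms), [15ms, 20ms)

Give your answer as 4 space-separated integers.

Answer: 2 2 2 2

Derivation:
Processing requests:
  req#1 t=1ms (window 0): ALLOW
  req#2 t=2ms (window 0): ALLOW
  req#3 t=2ms (window 0): DENY
  req#4 t=6ms (window 1): ALLOW
  req#5 t=6ms (window 1): ALLOW
  req#6 t=6ms (window 1): DENY
  req#7 t=8ms (window 1): DENY
  req#8 t=9ms (window 1): DENY
  req#9 t=10ms (window 2): ALLOW
  req#10 t=10ms (window 2): ALLOW
  req#11 t=10ms (window 2): DENY
  req#12 t=10ms (window 2): DENY
  req#13 t=10ms (window 2): DENY
  req#14 t=12ms (window 2): DENY
  req#15 t=16ms (window 3): ALLOW
  req#16 t=16ms (window 3): ALLOW
  req#17 t=16ms (window 3): DENY
  req#18 t=17ms (window 3): DENY
  req#19 t=19ms (window 3): DENY
  req#20 t=19ms (window 3): DENY
  req#21 t=19ms (window 3): DENY

Allowed counts by window: 2 2 2 2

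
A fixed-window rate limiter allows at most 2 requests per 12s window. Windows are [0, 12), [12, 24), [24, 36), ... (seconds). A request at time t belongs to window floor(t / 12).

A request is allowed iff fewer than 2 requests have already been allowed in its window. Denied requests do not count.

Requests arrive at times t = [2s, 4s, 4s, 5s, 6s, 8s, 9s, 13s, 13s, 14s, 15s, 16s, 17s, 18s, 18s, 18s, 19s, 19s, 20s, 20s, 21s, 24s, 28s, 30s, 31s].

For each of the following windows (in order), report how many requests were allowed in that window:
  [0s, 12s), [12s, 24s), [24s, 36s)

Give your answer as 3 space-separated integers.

Answer: 2 2 2

Derivation:
Processing requests:
  req#1 t=2s (window 0): ALLOW
  req#2 t=4s (window 0): ALLOW
  req#3 t=4s (window 0): DENY
  req#4 t=5s (window 0): DENY
  req#5 t=6s (window 0): DENY
  req#6 t=8s (window 0): DENY
  req#7 t=9s (window 0): DENY
  req#8 t=13s (window 1): ALLOW
  req#9 t=13s (window 1): ALLOW
  req#10 t=14s (window 1): DENY
  req#11 t=15s (window 1): DENY
  req#12 t=16s (window 1): DENY
  req#13 t=17s (window 1): DENY
  req#14 t=18s (window 1): DENY
  req#15 t=18s (window 1): DENY
  req#16 t=18s (window 1): DENY
  req#17 t=19s (window 1): DENY
  req#18 t=19s (window 1): DENY
  req#19 t=20s (window 1): DENY
  req#20 t=20s (window 1): DENY
  req#21 t=21s (window 1): DENY
  req#22 t=24s (window 2): ALLOW
  req#23 t=28s (window 2): ALLOW
  req#24 t=30s (window 2): DENY
  req#25 t=31s (window 2): DENY

Allowed counts by window: 2 2 2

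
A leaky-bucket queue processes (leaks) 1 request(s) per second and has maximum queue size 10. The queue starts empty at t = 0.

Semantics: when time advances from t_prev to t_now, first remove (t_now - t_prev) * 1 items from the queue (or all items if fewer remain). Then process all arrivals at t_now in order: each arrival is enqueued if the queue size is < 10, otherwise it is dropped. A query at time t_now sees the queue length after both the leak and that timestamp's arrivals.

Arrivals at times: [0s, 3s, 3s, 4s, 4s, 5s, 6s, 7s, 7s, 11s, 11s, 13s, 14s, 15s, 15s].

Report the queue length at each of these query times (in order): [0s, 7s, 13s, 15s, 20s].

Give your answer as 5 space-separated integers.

Answer: 1 4 1 2 0

Derivation:
Queue lengths at query times:
  query t=0s: backlog = 1
  query t=7s: backlog = 4
  query t=13s: backlog = 1
  query t=15s: backlog = 2
  query t=20s: backlog = 0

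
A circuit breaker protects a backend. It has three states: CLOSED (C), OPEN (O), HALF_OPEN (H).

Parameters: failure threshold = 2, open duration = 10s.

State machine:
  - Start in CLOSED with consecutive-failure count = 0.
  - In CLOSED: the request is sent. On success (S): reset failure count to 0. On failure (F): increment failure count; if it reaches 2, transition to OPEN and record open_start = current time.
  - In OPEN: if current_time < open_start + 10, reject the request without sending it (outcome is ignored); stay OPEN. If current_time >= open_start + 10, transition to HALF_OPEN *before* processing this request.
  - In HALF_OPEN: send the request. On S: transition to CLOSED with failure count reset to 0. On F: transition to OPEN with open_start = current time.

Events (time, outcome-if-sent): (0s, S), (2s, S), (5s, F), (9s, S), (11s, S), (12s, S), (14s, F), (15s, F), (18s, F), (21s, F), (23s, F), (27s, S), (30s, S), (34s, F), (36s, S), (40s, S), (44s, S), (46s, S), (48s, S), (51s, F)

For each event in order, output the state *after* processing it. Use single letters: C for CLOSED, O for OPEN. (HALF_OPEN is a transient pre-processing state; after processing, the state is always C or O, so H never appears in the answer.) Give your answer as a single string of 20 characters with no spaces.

Answer: CCCCCCCOOOOCCCCCCCCC

Derivation:
State after each event:
  event#1 t=0s outcome=S: state=CLOSED
  event#2 t=2s outcome=S: state=CLOSED
  event#3 t=5s outcome=F: state=CLOSED
  event#4 t=9s outcome=S: state=CLOSED
  event#5 t=11s outcome=S: state=CLOSED
  event#6 t=12s outcome=S: state=CLOSED
  event#7 t=14s outcome=F: state=CLOSED
  event#8 t=15s outcome=F: state=OPEN
  event#9 t=18s outcome=F: state=OPEN
  event#10 t=21s outcome=F: state=OPEN
  event#11 t=23s outcome=F: state=OPEN
  event#12 t=27s outcome=S: state=CLOSED
  event#13 t=30s outcome=S: state=CLOSED
  event#14 t=34s outcome=F: state=CLOSED
  event#15 t=36s outcome=S: state=CLOSED
  event#16 t=40s outcome=S: state=CLOSED
  event#17 t=44s outcome=S: state=CLOSED
  event#18 t=46s outcome=S: state=CLOSED
  event#19 t=48s outcome=S: state=CLOSED
  event#20 t=51s outcome=F: state=CLOSED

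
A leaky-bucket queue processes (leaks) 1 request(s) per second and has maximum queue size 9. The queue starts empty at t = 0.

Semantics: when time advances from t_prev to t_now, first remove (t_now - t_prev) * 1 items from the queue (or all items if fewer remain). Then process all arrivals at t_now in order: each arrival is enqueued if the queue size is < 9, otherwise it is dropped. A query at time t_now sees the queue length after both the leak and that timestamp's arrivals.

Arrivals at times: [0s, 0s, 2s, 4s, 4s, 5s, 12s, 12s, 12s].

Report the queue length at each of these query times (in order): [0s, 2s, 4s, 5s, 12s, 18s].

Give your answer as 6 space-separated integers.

Queue lengths at query times:
  query t=0s: backlog = 2
  query t=2s: backlog = 1
  query t=4s: backlog = 2
  query t=5s: backlog = 2
  query t=12s: backlog = 3
  query t=18s: backlog = 0

Answer: 2 1 2 2 3 0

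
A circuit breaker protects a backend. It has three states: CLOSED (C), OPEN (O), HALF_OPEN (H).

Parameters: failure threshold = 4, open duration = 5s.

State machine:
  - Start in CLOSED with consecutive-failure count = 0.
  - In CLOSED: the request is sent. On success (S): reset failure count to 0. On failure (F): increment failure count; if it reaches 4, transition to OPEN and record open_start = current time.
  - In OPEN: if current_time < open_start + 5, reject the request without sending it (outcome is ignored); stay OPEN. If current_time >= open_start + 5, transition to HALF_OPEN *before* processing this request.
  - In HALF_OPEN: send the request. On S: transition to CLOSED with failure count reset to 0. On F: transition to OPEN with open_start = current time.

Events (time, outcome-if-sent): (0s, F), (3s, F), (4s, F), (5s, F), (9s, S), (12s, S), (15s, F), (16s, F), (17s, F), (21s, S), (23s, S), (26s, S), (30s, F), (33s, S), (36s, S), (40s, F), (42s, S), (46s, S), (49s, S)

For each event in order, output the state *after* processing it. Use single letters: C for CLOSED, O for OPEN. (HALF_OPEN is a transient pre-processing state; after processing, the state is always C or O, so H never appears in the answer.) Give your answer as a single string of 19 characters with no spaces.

Answer: CCCOOCCCCCCCCCCCCCC

Derivation:
State after each event:
  event#1 t=0s outcome=F: state=CLOSED
  event#2 t=3s outcome=F: state=CLOSED
  event#3 t=4s outcome=F: state=CLOSED
  event#4 t=5s outcome=F: state=OPEN
  event#5 t=9s outcome=S: state=OPEN
  event#6 t=12s outcome=S: state=CLOSED
  event#7 t=15s outcome=F: state=CLOSED
  event#8 t=16s outcome=F: state=CLOSED
  event#9 t=17s outcome=F: state=CLOSED
  event#10 t=21s outcome=S: state=CLOSED
  event#11 t=23s outcome=S: state=CLOSED
  event#12 t=26s outcome=S: state=CLOSED
  event#13 t=30s outcome=F: state=CLOSED
  event#14 t=33s outcome=S: state=CLOSED
  event#15 t=36s outcome=S: state=CLOSED
  event#16 t=40s outcome=F: state=CLOSED
  event#17 t=42s outcome=S: state=CLOSED
  event#18 t=46s outcome=S: state=CLOSED
  event#19 t=49s outcome=S: state=CLOSED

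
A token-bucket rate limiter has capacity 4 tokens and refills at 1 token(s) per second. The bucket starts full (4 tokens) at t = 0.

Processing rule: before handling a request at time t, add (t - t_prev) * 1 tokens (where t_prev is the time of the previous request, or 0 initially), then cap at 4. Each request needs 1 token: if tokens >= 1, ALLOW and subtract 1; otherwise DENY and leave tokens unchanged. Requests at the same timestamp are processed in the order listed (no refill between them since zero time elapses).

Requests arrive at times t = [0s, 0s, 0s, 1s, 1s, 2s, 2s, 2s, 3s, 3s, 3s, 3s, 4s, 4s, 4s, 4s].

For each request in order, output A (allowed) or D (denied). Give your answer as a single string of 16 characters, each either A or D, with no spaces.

Simulating step by step:
  req#1 t=0s: ALLOW
  req#2 t=0s: ALLOW
  req#3 t=0s: ALLOW
  req#4 t=1s: ALLOW
  req#5 t=1s: ALLOW
  req#6 t=2s: ALLOW
  req#7 t=2s: DENY
  req#8 t=2s: DENY
  req#9 t=3s: ALLOW
  req#10 t=3s: DENY
  req#11 t=3s: DENY
  req#12 t=3s: DENY
  req#13 t=4s: ALLOW
  req#14 t=4s: DENY
  req#15 t=4s: DENY
  req#16 t=4s: DENY

Answer: AAAAAADDADDDADDD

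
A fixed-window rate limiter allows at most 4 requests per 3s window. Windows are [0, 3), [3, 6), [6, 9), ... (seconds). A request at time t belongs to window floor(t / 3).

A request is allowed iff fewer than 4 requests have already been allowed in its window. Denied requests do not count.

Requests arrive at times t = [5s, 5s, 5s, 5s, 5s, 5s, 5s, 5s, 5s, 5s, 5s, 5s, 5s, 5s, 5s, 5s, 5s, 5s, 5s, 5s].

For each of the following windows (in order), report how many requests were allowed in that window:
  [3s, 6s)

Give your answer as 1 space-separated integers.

Answer: 4

Derivation:
Processing requests:
  req#1 t=5s (window 1): ALLOW
  req#2 t=5s (window 1): ALLOW
  req#3 t=5s (window 1): ALLOW
  req#4 t=5s (window 1): ALLOW
  req#5 t=5s (window 1): DENY
  req#6 t=5s (window 1): DENY
  req#7 t=5s (window 1): DENY
  req#8 t=5s (window 1): DENY
  req#9 t=5s (window 1): DENY
  req#10 t=5s (window 1): DENY
  req#11 t=5s (window 1): DENY
  req#12 t=5s (window 1): DENY
  req#13 t=5s (window 1): DENY
  req#14 t=5s (window 1): DENY
  req#15 t=5s (window 1): DENY
  req#16 t=5s (window 1): DENY
  req#17 t=5s (window 1): DENY
  req#18 t=5s (window 1): DENY
  req#19 t=5s (window 1): DENY
  req#20 t=5s (window 1): DENY

Allowed counts by window: 4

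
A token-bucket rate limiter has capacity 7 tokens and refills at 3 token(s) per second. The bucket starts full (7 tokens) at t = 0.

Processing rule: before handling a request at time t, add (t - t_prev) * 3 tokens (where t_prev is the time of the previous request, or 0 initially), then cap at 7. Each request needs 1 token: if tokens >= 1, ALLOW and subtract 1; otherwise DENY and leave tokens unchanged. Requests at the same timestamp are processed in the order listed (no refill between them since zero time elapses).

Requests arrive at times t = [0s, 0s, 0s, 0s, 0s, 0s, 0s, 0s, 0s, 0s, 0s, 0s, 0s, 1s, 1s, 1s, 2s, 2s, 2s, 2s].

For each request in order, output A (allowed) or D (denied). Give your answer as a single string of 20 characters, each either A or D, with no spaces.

Simulating step by step:
  req#1 t=0s: ALLOW
  req#2 t=0s: ALLOW
  req#3 t=0s: ALLOW
  req#4 t=0s: ALLOW
  req#5 t=0s: ALLOW
  req#6 t=0s: ALLOW
  req#7 t=0s: ALLOW
  req#8 t=0s: DENY
  req#9 t=0s: DENY
  req#10 t=0s: DENY
  req#11 t=0s: DENY
  req#12 t=0s: DENY
  req#13 t=0s: DENY
  req#14 t=1s: ALLOW
  req#15 t=1s: ALLOW
  req#16 t=1s: ALLOW
  req#17 t=2s: ALLOW
  req#18 t=2s: ALLOW
  req#19 t=2s: ALLOW
  req#20 t=2s: DENY

Answer: AAAAAAADDDDDDAAAAAAD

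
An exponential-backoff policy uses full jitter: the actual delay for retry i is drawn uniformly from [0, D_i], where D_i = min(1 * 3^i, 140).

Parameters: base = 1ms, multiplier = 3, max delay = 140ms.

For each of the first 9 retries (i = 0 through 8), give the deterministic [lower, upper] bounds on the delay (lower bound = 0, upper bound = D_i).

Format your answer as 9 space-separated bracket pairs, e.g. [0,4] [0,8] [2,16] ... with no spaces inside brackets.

Answer: [0,1] [0,3] [0,9] [0,27] [0,81] [0,140] [0,140] [0,140] [0,140]

Derivation:
Computing bounds per retry:
  i=0: D_i=min(1*3^0,140)=1, bounds=[0,1]
  i=1: D_i=min(1*3^1,140)=3, bounds=[0,3]
  i=2: D_i=min(1*3^2,140)=9, bounds=[0,9]
  i=3: D_i=min(1*3^3,140)=27, bounds=[0,27]
  i=4: D_i=min(1*3^4,140)=81, bounds=[0,81]
  i=5: D_i=min(1*3^5,140)=140, bounds=[0,140]
  i=6: D_i=min(1*3^6,140)=140, bounds=[0,140]
  i=7: D_i=min(1*3^7,140)=140, bounds=[0,140]
  i=8: D_i=min(1*3^8,140)=140, bounds=[0,140]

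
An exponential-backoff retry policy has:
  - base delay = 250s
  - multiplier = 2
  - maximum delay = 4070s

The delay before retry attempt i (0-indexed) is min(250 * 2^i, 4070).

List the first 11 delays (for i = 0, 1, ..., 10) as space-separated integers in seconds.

Computing each delay:
  i=0: min(250*2^0, 4070) = 250
  i=1: min(250*2^1, 4070) = 500
  i=2: min(250*2^2, 4070) = 1000
  i=3: min(250*2^3, 4070) = 2000
  i=4: min(250*2^4, 4070) = 4000
  i=5: min(250*2^5, 4070) = 4070
  i=6: min(250*2^6, 4070) = 4070
  i=7: min(250*2^7, 4070) = 4070
  i=8: min(250*2^8, 4070) = 4070
  i=9: min(250*2^9, 4070) = 4070
  i=10: min(250*2^10, 4070) = 4070

Answer: 250 500 1000 2000 4000 4070 4070 4070 4070 4070 4070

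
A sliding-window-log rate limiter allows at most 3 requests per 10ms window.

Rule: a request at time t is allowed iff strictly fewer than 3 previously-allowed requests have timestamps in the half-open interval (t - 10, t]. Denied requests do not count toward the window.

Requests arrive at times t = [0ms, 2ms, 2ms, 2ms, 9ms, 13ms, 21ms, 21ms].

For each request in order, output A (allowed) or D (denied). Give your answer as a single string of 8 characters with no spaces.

Answer: AAADDAAA

Derivation:
Tracking allowed requests in the window:
  req#1 t=0ms: ALLOW
  req#2 t=2ms: ALLOW
  req#3 t=2ms: ALLOW
  req#4 t=2ms: DENY
  req#5 t=9ms: DENY
  req#6 t=13ms: ALLOW
  req#7 t=21ms: ALLOW
  req#8 t=21ms: ALLOW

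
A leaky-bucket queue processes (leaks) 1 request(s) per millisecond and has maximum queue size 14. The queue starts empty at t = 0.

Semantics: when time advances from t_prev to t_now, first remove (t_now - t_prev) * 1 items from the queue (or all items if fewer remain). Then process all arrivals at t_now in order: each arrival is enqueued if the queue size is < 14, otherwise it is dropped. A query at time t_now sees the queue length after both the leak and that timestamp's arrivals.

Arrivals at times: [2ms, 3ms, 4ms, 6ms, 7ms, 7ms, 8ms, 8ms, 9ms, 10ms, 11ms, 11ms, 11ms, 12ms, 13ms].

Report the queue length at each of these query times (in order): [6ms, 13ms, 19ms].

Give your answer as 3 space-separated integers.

Answer: 1 5 0

Derivation:
Queue lengths at query times:
  query t=6ms: backlog = 1
  query t=13ms: backlog = 5
  query t=19ms: backlog = 0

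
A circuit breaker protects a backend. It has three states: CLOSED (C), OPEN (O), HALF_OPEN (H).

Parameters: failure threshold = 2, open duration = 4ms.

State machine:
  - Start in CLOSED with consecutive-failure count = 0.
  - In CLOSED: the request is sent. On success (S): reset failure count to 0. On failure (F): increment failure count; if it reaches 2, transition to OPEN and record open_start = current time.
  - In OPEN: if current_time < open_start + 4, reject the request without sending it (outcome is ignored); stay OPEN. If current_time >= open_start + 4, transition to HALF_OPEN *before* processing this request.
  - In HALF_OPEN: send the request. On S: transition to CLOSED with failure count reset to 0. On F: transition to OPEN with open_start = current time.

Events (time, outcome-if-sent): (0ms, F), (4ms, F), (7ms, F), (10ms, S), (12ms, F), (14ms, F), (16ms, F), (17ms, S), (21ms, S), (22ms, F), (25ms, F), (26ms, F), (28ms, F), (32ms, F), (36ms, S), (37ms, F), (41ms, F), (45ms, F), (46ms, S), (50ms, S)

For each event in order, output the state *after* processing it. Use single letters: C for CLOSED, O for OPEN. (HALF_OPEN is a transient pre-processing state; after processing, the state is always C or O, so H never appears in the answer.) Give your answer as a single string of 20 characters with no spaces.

State after each event:
  event#1 t=0ms outcome=F: state=CLOSED
  event#2 t=4ms outcome=F: state=OPEN
  event#3 t=7ms outcome=F: state=OPEN
  event#4 t=10ms outcome=S: state=CLOSED
  event#5 t=12ms outcome=F: state=CLOSED
  event#6 t=14ms outcome=F: state=OPEN
  event#7 t=16ms outcome=F: state=OPEN
  event#8 t=17ms outcome=S: state=OPEN
  event#9 t=21ms outcome=S: state=CLOSED
  event#10 t=22ms outcome=F: state=CLOSED
  event#11 t=25ms outcome=F: state=OPEN
  event#12 t=26ms outcome=F: state=OPEN
  event#13 t=28ms outcome=F: state=OPEN
  event#14 t=32ms outcome=F: state=OPEN
  event#15 t=36ms outcome=S: state=CLOSED
  event#16 t=37ms outcome=F: state=CLOSED
  event#17 t=41ms outcome=F: state=OPEN
  event#18 t=45ms outcome=F: state=OPEN
  event#19 t=46ms outcome=S: state=OPEN
  event#20 t=50ms outcome=S: state=CLOSED

Answer: COOCCOOOCCOOOOCCOOOC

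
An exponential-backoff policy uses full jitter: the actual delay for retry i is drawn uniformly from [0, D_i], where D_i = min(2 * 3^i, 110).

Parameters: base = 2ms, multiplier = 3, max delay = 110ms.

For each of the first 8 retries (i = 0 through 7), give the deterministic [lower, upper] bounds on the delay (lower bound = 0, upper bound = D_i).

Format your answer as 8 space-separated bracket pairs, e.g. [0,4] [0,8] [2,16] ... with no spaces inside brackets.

Answer: [0,2] [0,6] [0,18] [0,54] [0,110] [0,110] [0,110] [0,110]

Derivation:
Computing bounds per retry:
  i=0: D_i=min(2*3^0,110)=2, bounds=[0,2]
  i=1: D_i=min(2*3^1,110)=6, bounds=[0,6]
  i=2: D_i=min(2*3^2,110)=18, bounds=[0,18]
  i=3: D_i=min(2*3^3,110)=54, bounds=[0,54]
  i=4: D_i=min(2*3^4,110)=110, bounds=[0,110]
  i=5: D_i=min(2*3^5,110)=110, bounds=[0,110]
  i=6: D_i=min(2*3^6,110)=110, bounds=[0,110]
  i=7: D_i=min(2*3^7,110)=110, bounds=[0,110]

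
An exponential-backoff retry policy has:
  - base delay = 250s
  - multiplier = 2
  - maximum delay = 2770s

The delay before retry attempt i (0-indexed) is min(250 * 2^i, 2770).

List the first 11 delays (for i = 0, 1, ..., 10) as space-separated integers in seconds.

Computing each delay:
  i=0: min(250*2^0, 2770) = 250
  i=1: min(250*2^1, 2770) = 500
  i=2: min(250*2^2, 2770) = 1000
  i=3: min(250*2^3, 2770) = 2000
  i=4: min(250*2^4, 2770) = 2770
  i=5: min(250*2^5, 2770) = 2770
  i=6: min(250*2^6, 2770) = 2770
  i=7: min(250*2^7, 2770) = 2770
  i=8: min(250*2^8, 2770) = 2770
  i=9: min(250*2^9, 2770) = 2770
  i=10: min(250*2^10, 2770) = 2770

Answer: 250 500 1000 2000 2770 2770 2770 2770 2770 2770 2770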